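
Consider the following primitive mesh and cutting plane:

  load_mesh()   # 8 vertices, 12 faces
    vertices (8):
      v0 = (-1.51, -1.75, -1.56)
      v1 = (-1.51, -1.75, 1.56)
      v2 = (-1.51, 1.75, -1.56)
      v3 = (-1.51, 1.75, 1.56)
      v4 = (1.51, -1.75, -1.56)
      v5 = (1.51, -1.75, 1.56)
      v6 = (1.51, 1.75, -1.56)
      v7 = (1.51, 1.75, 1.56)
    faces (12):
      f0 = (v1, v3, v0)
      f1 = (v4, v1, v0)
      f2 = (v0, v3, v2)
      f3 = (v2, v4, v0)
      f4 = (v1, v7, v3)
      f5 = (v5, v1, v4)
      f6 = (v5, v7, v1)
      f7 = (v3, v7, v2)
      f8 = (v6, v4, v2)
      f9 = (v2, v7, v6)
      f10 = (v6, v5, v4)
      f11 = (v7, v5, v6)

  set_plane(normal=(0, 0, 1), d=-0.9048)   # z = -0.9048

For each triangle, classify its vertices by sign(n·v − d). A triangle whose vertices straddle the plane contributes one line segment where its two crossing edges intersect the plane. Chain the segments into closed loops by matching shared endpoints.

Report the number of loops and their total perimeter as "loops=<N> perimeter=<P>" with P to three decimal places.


loops=1 perimeter=13.040

Straddling triangles (8 of 12):
  (v1,v3,v0) [++-] → (-1.51, -1.015, -0.9048)–(-1.51, -1.75, -0.9048)  len=0.7350
  (v4,v1,v0) [-+-] → (0.8758, -1.75, -0.9048)–(-1.51, -1.75, -0.9048)  len=2.3858
  (v0,v3,v2) [-+-] → (-1.51, -1.015, -0.9048)–(-1.51, 1.75, -0.9048)  len=2.7650
  (v5,v1,v4) [++-] → (0.8758, -1.75, -0.9048)–(1.51, -1.75, -0.9048)  len=0.6342
  (v3,v7,v2) [++-] → (-0.8758, 1.75, -0.9048)–(-1.51, 1.75, -0.9048)  len=0.6342
  (v2,v7,v6) [-+-] → (-0.8758, 1.75, -0.9048)–(1.51, 1.75, -0.9048)  len=2.3858
  (v6,v5,v4) [-+-] → (1.51, 1.015, -0.9048)–(1.51, -1.75, -0.9048)  len=2.7650
  (v7,v5,v6) [++-] → (1.51, 1.015, -0.9048)–(1.51, 1.75, -0.9048)  len=0.7350

Chained into 1 loop(s):
  loop 1: 8 segments, perimeter = 13.0400
Total perimeter = 13.040


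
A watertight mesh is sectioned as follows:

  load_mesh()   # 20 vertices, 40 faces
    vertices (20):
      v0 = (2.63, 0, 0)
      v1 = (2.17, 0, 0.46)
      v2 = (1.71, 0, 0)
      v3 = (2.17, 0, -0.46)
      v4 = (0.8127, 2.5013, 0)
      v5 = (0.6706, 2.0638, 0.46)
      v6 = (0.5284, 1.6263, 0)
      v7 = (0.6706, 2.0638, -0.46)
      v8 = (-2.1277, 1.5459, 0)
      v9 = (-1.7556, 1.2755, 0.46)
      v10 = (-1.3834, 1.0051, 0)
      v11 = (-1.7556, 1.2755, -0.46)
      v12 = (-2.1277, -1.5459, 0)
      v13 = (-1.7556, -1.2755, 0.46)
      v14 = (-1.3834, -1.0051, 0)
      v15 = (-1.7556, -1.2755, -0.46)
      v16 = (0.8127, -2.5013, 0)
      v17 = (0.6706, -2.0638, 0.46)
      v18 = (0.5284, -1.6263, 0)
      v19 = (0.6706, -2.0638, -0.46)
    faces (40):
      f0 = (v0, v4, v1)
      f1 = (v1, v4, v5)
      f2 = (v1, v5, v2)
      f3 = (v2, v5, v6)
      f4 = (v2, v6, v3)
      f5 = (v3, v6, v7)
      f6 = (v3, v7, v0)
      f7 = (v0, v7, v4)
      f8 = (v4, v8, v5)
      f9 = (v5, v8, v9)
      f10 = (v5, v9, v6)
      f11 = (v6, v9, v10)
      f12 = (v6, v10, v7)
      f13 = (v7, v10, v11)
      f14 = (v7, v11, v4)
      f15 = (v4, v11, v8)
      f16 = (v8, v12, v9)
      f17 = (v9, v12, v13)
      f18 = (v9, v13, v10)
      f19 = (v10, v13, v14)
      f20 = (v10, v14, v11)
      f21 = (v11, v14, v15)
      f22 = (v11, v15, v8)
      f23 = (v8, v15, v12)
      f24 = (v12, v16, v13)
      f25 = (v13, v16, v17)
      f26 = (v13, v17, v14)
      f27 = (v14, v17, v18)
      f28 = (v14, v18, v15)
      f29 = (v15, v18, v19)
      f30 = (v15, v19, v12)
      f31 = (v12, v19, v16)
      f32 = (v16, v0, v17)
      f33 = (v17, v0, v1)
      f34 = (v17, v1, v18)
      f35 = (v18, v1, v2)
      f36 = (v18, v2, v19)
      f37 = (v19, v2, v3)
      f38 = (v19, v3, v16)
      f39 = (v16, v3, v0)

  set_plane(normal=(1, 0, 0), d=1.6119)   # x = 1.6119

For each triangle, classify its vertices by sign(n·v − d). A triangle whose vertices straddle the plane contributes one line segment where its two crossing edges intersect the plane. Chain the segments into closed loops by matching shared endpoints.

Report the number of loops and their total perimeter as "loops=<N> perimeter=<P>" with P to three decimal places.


loops=2 perimeter=6.261

Straddling triangles (16 of 40):
  (v0,v4,v1) [+-+] → (1.6119, 1.4013, 0)–(1.6119, 1.02849, 0.270855)  len=0.4608
  (v1,v4,v5) [+--] → (1.6119, 1.02849, 0.270855)–(1.6119, 0.768178, 0.46)  len=0.3218
  (v1,v5,v2) [+-+] → (1.6119, 0.768178, 0.46)–(1.6119, 0.194784, 0.0434154)  len=0.7087
  (v2,v5,v6) [+--] → (1.6119, 0.194784, 0.0434154)–(1.6119, 0.13502, 0)  len=0.0739
  (v2,v6,v3) [+-+] → (1.6119, 0.13502, 0)–(1.6119, 0.552898, -0.303612)  len=0.5165
  (v3,v6,v7) [+--] → (1.6119, 0.552898, -0.303612)–(1.6119, 0.768178, -0.46)  len=0.2661
  (v3,v7,v0) [+-+] → (1.6119, 0.768178, -0.46)–(1.6119, 1.07235, -0.239015)  len=0.3760
  (v0,v7,v4) [+--] → (1.6119, 1.07235, -0.239015)–(1.6119, 1.4013, 0)  len=0.4066
  (v16,v0,v17) [-+-] → (1.6119, -1.4013, 0)–(1.6119, -1.07235, 0.239015)  len=0.4066
  (v17,v0,v1) [-++] → (1.6119, -1.07235, 0.239015)–(1.6119, -0.768178, 0.46)  len=0.3760
  (v17,v1,v18) [-+-] → (1.6119, -0.768178, 0.46)–(1.6119, -0.552898, 0.303612)  len=0.2661
  (v18,v1,v2) [-++] → (1.6119, -0.552898, 0.303612)–(1.6119, -0.13502, 0)  len=0.5165
  (v18,v2,v19) [-+-] → (1.6119, -0.13502, 0)–(1.6119, -0.194784, -0.0434154)  len=0.0739
  (v19,v2,v3) [-++] → (1.6119, -0.194784, -0.0434154)–(1.6119, -0.768178, -0.46)  len=0.7087
  (v19,v3,v16) [-+-] → (1.6119, -0.768178, -0.46)–(1.6119, -1.02849, -0.270855)  len=0.3218
  (v16,v3,v0) [-++] → (1.6119, -1.02849, -0.270855)–(1.6119, -1.4013, 0)  len=0.4608

Chained into 2 loop(s):
  loop 1: 8 segments, perimeter = 3.1304
  loop 2: 8 segments, perimeter = 3.1304
Total perimeter = 6.261


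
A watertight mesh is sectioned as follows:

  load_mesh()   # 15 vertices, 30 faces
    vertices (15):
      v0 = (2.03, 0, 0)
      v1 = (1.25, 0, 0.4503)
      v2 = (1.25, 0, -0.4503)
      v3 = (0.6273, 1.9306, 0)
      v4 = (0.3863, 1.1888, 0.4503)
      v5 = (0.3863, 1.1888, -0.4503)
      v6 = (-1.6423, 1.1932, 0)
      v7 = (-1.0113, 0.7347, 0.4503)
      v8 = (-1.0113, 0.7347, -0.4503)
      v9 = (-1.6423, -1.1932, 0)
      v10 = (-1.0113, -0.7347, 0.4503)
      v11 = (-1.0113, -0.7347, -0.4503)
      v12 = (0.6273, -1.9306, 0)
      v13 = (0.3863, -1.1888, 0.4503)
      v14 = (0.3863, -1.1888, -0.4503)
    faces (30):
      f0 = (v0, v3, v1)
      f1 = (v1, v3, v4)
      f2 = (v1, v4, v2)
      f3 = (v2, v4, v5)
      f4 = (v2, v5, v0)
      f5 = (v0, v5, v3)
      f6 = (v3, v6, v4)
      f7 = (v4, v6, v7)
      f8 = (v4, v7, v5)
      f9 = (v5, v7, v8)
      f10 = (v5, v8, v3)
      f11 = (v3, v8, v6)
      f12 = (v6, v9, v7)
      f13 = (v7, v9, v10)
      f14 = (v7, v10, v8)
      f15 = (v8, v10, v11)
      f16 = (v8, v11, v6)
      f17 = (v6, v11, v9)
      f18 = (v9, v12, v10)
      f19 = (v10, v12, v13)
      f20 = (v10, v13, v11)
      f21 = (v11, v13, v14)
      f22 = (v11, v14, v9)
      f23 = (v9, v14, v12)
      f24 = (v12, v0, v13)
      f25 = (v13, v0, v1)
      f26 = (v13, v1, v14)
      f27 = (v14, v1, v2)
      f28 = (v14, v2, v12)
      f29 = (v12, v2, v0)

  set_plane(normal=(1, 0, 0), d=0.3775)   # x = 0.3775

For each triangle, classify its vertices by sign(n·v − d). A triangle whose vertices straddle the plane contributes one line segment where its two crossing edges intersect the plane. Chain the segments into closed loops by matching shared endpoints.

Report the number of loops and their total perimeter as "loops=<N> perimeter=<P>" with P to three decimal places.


Straddling triangles (12 of 30):
  (v3,v6,v4) [+-+] → (0.3775, 1.84944, 0)–(0.3775, 1.18882, 0.448347)  len=0.7984
  (v4,v6,v7) [+--] → (0.3775, 1.18882, 0.448347)–(0.3775, 1.18594, 0.4503)  len=0.0035
  (v4,v7,v5) [+-+] → (0.3775, 1.18594, 0.4503)–(0.3775, 1.18594, -0.444629)  len=0.8949
  (v5,v7,v8) [+--] → (0.3775, 1.18594, -0.444629)–(0.3775, 1.18594, -0.4503)  len=0.0057
  (v5,v8,v3) [+-+] → (0.3775, 1.18594, -0.4503)–(0.3775, 1.74829, -0.068647)  len=0.6796
  (v3,v8,v6) [+--] → (0.3775, 1.74829, -0.068647)–(0.3775, 1.84944, 0)  len=0.1222
  (v9,v12,v10) [-+-] → (0.3775, -1.84944, 0)–(0.3775, -1.74829, 0.068647)  len=0.1222
  (v10,v12,v13) [-++] → (0.3775, -1.74829, 0.068647)–(0.3775, -1.18594, 0.4503)  len=0.6796
  (v10,v13,v11) [-+-] → (0.3775, -1.18594, 0.4503)–(0.3775, -1.18594, 0.444629)  len=0.0057
  (v11,v13,v14) [-++] → (0.3775, -1.18594, 0.444629)–(0.3775, -1.18594, -0.4503)  len=0.8949
  (v11,v14,v9) [-+-] → (0.3775, -1.18594, -0.4503)–(0.3775, -1.18882, -0.448347)  len=0.0035
  (v9,v14,v12) [-++] → (0.3775, -1.18882, -0.448347)–(0.3775, -1.84944, 0)  len=0.7984

Chained into 2 loop(s):
  loop 1: 6 segments, perimeter = 2.5043
  loop 2: 6 segments, perimeter = 2.5043
Total perimeter = 5.009

loops=2 perimeter=5.009


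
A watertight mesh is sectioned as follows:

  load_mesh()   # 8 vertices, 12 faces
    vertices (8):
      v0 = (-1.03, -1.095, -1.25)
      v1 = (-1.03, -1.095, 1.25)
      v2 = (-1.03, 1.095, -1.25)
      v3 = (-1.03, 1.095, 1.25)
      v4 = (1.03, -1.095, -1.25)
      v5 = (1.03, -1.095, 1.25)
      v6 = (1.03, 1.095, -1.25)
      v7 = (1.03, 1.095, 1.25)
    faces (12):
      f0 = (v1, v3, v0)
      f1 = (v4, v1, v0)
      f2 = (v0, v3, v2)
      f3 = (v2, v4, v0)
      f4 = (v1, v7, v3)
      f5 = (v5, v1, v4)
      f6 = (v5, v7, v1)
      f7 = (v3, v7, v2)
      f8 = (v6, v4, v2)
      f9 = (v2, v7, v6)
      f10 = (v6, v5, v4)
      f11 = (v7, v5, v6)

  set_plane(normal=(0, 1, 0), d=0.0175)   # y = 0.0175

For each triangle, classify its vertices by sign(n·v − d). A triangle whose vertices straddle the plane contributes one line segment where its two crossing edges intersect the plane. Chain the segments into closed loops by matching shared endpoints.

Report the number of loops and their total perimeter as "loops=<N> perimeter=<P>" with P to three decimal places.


loops=1 perimeter=9.120

Straddling triangles (8 of 12):
  (v1,v3,v0) [-+-] → (-1.03, 0.0175, 1.25)–(-1.03, 0.0175, 0.0199772)  len=1.2300
  (v0,v3,v2) [-++] → (-1.03, 0.0175, 0.0199772)–(-1.03, 0.0175, -1.25)  len=1.2700
  (v2,v4,v0) [+--] → (-0.0164612, 0.0175, -1.25)–(-1.03, 0.0175, -1.25)  len=1.0135
  (v1,v7,v3) [-++] → (0.0164612, 0.0175, 1.25)–(-1.03, 0.0175, 1.25)  len=1.0465
  (v5,v7,v1) [-+-] → (1.03, 0.0175, 1.25)–(0.0164612, 0.0175, 1.25)  len=1.0135
  (v6,v4,v2) [+-+] → (1.03, 0.0175, -1.25)–(-0.0164612, 0.0175, -1.25)  len=1.0465
  (v6,v5,v4) [+--] → (1.03, 0.0175, -0.0199772)–(1.03, 0.0175, -1.25)  len=1.2300
  (v7,v5,v6) [+-+] → (1.03, 0.0175, 1.25)–(1.03, 0.0175, -0.0199772)  len=1.2700

Chained into 1 loop(s):
  loop 1: 8 segments, perimeter = 9.1200
Total perimeter = 9.120


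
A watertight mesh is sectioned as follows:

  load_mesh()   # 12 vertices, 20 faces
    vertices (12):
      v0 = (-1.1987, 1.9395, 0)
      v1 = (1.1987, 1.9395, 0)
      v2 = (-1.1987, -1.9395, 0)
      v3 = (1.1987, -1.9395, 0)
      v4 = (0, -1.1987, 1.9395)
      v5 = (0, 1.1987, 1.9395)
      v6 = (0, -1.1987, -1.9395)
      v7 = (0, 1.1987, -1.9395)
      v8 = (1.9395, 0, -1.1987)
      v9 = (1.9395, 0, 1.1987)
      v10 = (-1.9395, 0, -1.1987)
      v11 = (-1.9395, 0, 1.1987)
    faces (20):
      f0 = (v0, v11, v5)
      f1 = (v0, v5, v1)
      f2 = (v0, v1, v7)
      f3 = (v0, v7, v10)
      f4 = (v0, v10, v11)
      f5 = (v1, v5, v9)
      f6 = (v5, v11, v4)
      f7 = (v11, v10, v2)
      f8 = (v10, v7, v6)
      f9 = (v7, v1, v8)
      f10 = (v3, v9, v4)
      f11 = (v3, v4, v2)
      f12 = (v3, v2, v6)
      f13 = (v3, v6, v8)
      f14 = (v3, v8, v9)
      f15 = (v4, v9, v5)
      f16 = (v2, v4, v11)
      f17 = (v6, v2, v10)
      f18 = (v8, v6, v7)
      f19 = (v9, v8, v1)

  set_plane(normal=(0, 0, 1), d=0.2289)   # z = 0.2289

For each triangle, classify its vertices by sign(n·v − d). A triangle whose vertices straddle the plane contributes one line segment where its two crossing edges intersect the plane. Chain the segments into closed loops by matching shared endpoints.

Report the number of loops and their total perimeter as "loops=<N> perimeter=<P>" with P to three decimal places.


loops=1 perimeter=12.548

Straddling triangles (10 of 20):
  (v0,v11,v5) [-++] → (-1.34016, 1.56914, 0.2289)–(-1.05723, 1.85207, 0.2289)  len=0.4001
  (v0,v5,v1) [-+-] → (-1.05723, 1.85207, 0.2289)–(1.05723, 1.85207, 0.2289)  len=2.1145
  (v0,v10,v11) [--+] → (-1.9395, 0, 0.2289)–(-1.34016, 1.56914, 0.2289)  len=1.6797
  (v1,v5,v9) [-++] → (1.05723, 1.85207, 0.2289)–(1.34016, 1.56914, 0.2289)  len=0.4001
  (v11,v10,v2) [+--] → (-1.9395, 0, 0.2289)–(-1.34016, -1.56914, 0.2289)  len=1.6797
  (v3,v9,v4) [-++] → (1.34016, -1.56914, 0.2289)–(1.05723, -1.85207, 0.2289)  len=0.4001
  (v3,v4,v2) [-+-] → (1.05723, -1.85207, 0.2289)–(-1.05723, -1.85207, 0.2289)  len=2.1145
  (v3,v8,v9) [--+] → (1.9395, 0, 0.2289)–(1.34016, -1.56914, 0.2289)  len=1.6797
  (v2,v4,v11) [-++] → (-1.05723, -1.85207, 0.2289)–(-1.34016, -1.56914, 0.2289)  len=0.4001
  (v9,v8,v1) [+--] → (1.9395, 0, 0.2289)–(1.34016, 1.56914, 0.2289)  len=1.6797

Chained into 1 loop(s):
  loop 1: 10 segments, perimeter = 12.5482
Total perimeter = 12.548


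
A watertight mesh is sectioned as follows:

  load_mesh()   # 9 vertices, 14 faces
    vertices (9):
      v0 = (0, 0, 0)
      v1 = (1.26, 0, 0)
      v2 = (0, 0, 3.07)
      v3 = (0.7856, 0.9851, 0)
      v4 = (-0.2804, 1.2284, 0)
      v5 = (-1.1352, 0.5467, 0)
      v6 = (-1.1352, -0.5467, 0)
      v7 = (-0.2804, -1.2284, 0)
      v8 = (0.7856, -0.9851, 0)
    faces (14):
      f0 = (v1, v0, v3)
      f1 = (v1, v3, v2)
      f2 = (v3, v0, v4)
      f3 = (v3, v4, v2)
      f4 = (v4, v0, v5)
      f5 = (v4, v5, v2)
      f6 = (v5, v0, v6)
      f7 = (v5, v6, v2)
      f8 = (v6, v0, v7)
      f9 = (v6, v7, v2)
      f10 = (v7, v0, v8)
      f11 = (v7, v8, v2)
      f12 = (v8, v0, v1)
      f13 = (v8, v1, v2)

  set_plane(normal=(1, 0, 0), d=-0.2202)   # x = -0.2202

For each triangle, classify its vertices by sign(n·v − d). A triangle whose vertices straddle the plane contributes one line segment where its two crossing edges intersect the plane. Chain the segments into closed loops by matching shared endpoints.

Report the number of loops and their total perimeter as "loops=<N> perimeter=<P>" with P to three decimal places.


loops=1 perimeter=8.068

Straddling triangles (10 of 14):
  (v3,v0,v4) [++-] → (-0.2202, 0.964671, 0)–(-0.2202, 1.21466, 0)  len=0.2500
  (v3,v4,v2) [+-+] → (-0.2202, 1.21466, 0)–(-0.2202, 0.964671, 0.659108)  len=0.7049
  (v4,v0,v5) [-+-] → (-0.2202, 0.964671, 0)–(-0.2202, 0.106046, 0)  len=0.8586
  (v4,v5,v2) [--+] → (-0.2202, 0.106046, 2.4745)–(-0.2202, 0.964671, 0.659108)  len=2.0082
  (v5,v0,v6) [-+-] → (-0.2202, 0.106046, 0)–(-0.2202, -0.106046, 0)  len=0.2121
  (v5,v6,v2) [--+] → (-0.2202, -0.106046, 2.4745)–(-0.2202, 0.106046, 2.4745)  len=0.2121
  (v6,v0,v7) [-+-] → (-0.2202, -0.106046, 0)–(-0.2202, -0.964671, 0)  len=0.8586
  (v6,v7,v2) [--+] → (-0.2202, -0.964671, 0.659108)–(-0.2202, -0.106046, 2.4745)  len=2.0082
  (v7,v0,v8) [-++] → (-0.2202, -0.964671, 0)–(-0.2202, -1.21466, 0)  len=0.2500
  (v7,v8,v2) [-++] → (-0.2202, -1.21466, 0)–(-0.2202, -0.964671, 0.659108)  len=0.7049

Chained into 1 loop(s):
  loop 1: 10 segments, perimeter = 8.0677
Total perimeter = 8.068


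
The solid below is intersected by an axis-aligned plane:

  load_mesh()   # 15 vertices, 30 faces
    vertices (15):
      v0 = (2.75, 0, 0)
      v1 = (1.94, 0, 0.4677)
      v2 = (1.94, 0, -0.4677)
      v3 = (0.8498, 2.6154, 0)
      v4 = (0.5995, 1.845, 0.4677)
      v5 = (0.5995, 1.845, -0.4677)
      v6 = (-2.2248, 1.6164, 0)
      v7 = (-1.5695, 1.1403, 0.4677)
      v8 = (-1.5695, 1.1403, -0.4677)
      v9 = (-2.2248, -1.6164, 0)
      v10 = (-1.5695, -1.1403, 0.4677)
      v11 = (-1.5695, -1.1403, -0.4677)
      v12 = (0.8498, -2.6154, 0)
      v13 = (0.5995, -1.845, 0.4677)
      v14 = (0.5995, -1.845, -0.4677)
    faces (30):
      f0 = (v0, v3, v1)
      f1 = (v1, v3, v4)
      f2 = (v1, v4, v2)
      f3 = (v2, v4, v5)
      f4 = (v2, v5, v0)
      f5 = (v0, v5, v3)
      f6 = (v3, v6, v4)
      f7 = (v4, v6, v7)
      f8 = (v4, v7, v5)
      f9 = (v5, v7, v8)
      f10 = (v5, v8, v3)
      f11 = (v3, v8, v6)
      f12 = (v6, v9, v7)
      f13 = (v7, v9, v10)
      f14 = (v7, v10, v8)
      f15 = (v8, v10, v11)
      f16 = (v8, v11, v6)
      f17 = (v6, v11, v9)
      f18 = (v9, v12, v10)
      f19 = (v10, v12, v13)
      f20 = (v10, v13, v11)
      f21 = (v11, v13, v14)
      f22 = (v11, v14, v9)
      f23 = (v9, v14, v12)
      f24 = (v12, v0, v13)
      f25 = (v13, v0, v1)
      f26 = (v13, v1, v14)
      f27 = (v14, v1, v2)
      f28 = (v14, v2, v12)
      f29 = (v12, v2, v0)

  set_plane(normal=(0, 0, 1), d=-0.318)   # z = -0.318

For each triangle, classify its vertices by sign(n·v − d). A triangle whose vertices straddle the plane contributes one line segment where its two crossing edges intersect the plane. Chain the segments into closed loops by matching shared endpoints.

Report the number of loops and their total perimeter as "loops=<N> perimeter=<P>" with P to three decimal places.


Straddling triangles (20 of 30):
  (v1,v4,v2) [++-] → (1.72547, 0.295271, -0.318)–(1.94, 0, -0.318)  len=0.3650
  (v2,v4,v5) [-+-] → (1.72547, 0.295271, -0.318)–(0.5995, 1.845, -0.318)  len=1.9156
  (v2,v5,v0) [--+] → (1.28783, 1.25446, -0.318)–(2.19926, 0, -0.318)  len=1.5506
  (v0,v5,v3) [+-+] → (1.28783, 1.25446, -0.318)–(0.679615, 2.09159, -0.318)  len=1.0347
  (v4,v7,v5) [++-] → (0.252377, 1.73222, -0.318)–(0.5995, 1.845, -0.318)  len=0.3650
  (v5,v7,v8) [-+-] → (0.252377, 1.73222, -0.318)–(-1.5695, 1.1403, -0.318)  len=1.9156
  (v5,v8,v3) [--+] → (-0.795138, 1.61245, -0.318)–(0.679615, 2.09159, -0.318)  len=1.5506
  (v3,v8,v6) [+-+] → (-0.795138, 1.61245, -0.318)–(-1.77925, 1.29269, -0.318)  len=1.0348
  (v7,v10,v8) [++-] → (-1.5695, 0.775316, -0.318)–(-1.5695, 1.1403, -0.318)  len=0.3650
  (v8,v10,v11) [-+-] → (-1.5695, 0.775316, -0.318)–(-1.5695, -1.1403, -0.318)  len=1.9156
  (v8,v11,v6) [--+] → (-1.77925, -0.257944, -0.318)–(-1.77925, 1.29269, -0.318)  len=1.5506
  (v6,v11,v9) [+-+] → (-1.77925, -0.257944, -0.318)–(-1.77925, -1.29269, -0.318)  len=1.0347
  (v10,v13,v11) [++-] → (-1.22238, -1.25308, -0.318)–(-1.5695, -1.1403, -0.318)  len=0.3650
  (v11,v13,v14) [-+-] → (-1.22238, -1.25308, -0.318)–(0.5995, -1.845, -0.318)  len=1.9156
  (v11,v14,v9) [--+] → (-0.304493, -1.77183, -0.318)–(-1.77925, -1.29269, -0.318)  len=1.5506
  (v9,v14,v12) [+-+] → (-0.304493, -1.77183, -0.318)–(0.679615, -2.09159, -0.318)  len=1.0348
  (v13,v1,v14) [++-] → (0.814032, -1.54973, -0.318)–(0.5995, -1.845, -0.318)  len=0.3650
  (v14,v1,v2) [-+-] → (0.814032, -1.54973, -0.318)–(1.94, 0, -0.318)  len=1.9156
  (v14,v2,v12) [--+] → (1.59105, -0.837129, -0.318)–(0.679615, -2.09159, -0.318)  len=1.5506
  (v12,v2,v0) [+-+] → (1.59105, -0.837129, -0.318)–(2.19926, 0, -0.318)  len=1.0347

Chained into 2 loop(s):
  loop 1: 10 segments, perimeter = 11.4029
  loop 2: 10 segments, perimeter = 12.9269
Total perimeter = 24.330

loops=2 perimeter=24.330


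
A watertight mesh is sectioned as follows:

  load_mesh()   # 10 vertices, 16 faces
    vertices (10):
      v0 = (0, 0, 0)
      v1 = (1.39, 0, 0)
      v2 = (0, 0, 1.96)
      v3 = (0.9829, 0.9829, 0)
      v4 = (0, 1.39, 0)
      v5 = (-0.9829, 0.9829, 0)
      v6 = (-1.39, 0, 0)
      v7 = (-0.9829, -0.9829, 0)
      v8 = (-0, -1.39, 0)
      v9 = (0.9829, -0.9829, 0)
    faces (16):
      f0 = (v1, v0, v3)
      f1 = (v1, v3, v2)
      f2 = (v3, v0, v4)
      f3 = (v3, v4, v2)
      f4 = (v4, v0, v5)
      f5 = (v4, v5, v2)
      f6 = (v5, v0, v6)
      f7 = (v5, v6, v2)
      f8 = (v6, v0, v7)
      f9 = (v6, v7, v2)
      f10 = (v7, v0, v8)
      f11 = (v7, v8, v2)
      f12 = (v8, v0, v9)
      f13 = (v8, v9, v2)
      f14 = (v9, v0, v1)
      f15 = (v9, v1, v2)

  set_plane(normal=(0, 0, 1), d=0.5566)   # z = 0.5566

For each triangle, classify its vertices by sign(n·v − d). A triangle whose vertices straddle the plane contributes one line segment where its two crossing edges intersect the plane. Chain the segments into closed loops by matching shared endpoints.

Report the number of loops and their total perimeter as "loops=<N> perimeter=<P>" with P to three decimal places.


Straddling triangles (8 of 16):
  (v1,v3,v2) [--+] → (0.703776, 0.703776, 0.5566)–(0.995268, 0, 0.5566)  len=0.7618
  (v3,v4,v2) [--+] → (0, 0.995268, 0.5566)–(0.703776, 0.703776, 0.5566)  len=0.7618
  (v4,v5,v2) [--+] → (-0.703776, 0.703776, 0.5566)–(0, 0.995268, 0.5566)  len=0.7618
  (v5,v6,v2) [--+] → (-0.995268, 0, 0.5566)–(-0.703776, 0.703776, 0.5566)  len=0.7618
  (v6,v7,v2) [--+] → (-0.703776, -0.703776, 0.5566)–(-0.995268, 0, 0.5566)  len=0.7618
  (v7,v8,v2) [--+] → (0, -0.995268, 0.5566)–(-0.703776, -0.703776, 0.5566)  len=0.7618
  (v8,v9,v2) [--+] → (0.703776, -0.703776, 0.5566)–(0, -0.995268, 0.5566)  len=0.7618
  (v9,v1,v2) [--+] → (0.995268, 0, 0.5566)–(0.703776, -0.703776, 0.5566)  len=0.7618

Chained into 1 loop(s):
  loop 1: 8 segments, perimeter = 6.0940
Total perimeter = 6.094

loops=1 perimeter=6.094


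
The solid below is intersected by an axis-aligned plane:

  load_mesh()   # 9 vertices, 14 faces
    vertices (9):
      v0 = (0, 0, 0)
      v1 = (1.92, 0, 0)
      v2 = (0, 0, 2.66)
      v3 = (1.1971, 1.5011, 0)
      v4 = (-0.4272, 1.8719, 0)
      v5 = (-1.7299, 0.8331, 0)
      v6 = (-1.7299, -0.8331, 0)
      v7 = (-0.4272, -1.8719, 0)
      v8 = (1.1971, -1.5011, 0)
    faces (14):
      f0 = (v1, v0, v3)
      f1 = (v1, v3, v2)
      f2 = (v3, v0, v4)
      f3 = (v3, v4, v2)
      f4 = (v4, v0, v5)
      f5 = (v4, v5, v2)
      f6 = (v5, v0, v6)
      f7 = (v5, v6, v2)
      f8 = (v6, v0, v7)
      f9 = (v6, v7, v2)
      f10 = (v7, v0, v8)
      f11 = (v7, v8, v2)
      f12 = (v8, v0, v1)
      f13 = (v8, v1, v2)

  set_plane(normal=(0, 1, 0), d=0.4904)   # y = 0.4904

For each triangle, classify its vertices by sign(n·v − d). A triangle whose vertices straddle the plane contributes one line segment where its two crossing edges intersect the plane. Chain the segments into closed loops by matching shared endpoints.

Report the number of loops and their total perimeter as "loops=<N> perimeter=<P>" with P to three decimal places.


Straddling triangles (8 of 14):
  (v1,v0,v3) [--+] → (0.391085, 0.4904, 0)–(1.68383, 0.4904, 0)  len=1.2927
  (v1,v3,v2) [-+-] → (1.68383, 0.4904, 0)–(0.391085, 0.4904, 1.79099)  len=2.2088
  (v3,v0,v4) [+-+] → (0.391085, 0.4904, 0)–(-0.111918, 0.4904, 0)  len=0.5030
  (v3,v4,v2) [++-] → (-0.111918, 0.4904, 1.96313)–(0.391085, 0.4904, 1.79099)  len=0.5316
  (v4,v0,v5) [+-+] → (-0.111918, 0.4904, 0)–(-1.0183, 0.4904, 0)  len=0.9064
  (v4,v5,v2) [++-] → (-1.0183, 0.4904, 1.0942)–(-0.111918, 0.4904, 1.96313)  len=1.2556
  (v5,v0,v6) [+--] → (-1.0183, 0.4904, 0)–(-1.7299, 0.4904, 0)  len=0.7116
  (v5,v6,v2) [+--] → (-1.7299, 0.4904, 0)–(-1.0183, 0.4904, 1.0942)  len=1.3052

Chained into 1 loop(s):
  loop 1: 8 segments, perimeter = 8.7150
Total perimeter = 8.715

loops=1 perimeter=8.715


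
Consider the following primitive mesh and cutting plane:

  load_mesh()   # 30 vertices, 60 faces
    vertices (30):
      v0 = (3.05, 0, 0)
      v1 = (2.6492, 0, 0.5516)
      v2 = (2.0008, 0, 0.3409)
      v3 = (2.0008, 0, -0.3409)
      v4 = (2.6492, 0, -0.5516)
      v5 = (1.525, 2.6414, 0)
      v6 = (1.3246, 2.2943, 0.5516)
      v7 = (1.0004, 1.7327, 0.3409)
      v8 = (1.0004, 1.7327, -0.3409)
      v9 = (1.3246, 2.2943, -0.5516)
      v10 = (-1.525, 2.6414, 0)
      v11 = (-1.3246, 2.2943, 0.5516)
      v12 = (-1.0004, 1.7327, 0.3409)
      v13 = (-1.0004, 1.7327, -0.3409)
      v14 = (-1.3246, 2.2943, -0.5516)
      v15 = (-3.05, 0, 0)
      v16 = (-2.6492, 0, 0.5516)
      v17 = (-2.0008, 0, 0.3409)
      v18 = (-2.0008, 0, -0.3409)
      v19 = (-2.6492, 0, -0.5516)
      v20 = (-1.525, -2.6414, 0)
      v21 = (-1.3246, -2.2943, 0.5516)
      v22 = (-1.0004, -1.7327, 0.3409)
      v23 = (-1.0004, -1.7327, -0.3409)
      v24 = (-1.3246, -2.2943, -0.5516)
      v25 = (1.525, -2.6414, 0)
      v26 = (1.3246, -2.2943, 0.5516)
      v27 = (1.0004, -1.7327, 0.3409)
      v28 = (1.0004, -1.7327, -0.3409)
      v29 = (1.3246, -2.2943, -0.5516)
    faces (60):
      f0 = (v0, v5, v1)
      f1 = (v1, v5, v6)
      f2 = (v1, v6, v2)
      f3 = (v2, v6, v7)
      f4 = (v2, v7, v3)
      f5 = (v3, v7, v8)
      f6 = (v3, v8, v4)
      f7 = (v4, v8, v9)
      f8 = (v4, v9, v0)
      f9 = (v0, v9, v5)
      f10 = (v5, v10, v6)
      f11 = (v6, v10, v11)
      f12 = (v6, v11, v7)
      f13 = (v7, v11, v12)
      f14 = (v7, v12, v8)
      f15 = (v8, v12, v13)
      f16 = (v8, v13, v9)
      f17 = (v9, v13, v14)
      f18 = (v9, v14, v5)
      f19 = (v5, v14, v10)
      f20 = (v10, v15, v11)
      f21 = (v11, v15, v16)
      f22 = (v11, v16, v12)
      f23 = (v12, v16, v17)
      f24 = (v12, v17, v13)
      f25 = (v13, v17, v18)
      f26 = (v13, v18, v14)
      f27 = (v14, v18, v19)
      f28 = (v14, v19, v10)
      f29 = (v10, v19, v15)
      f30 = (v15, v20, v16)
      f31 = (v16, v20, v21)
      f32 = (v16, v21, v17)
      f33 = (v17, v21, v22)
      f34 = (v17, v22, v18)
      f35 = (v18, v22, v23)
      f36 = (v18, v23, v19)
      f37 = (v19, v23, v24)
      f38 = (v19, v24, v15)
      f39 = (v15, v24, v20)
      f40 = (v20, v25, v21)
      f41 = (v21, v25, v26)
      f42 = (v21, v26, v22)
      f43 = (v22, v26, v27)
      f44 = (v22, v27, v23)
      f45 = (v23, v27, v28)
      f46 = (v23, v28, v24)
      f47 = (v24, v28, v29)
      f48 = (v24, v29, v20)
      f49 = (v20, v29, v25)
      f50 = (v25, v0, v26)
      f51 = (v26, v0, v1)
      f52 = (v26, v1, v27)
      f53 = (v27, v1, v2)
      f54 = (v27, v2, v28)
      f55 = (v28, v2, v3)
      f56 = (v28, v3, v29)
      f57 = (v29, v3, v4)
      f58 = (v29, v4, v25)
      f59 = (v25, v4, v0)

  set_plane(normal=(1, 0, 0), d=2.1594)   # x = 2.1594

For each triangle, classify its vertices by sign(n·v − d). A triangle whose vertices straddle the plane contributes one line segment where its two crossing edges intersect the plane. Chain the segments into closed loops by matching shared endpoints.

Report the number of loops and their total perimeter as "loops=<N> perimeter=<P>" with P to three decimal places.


loops=1 perimeter=6.999

Straddling triangles (14 of 60):
  (v0,v5,v1) [+-+] → (2.1594, 1.54258, 0)–(2.1594, 1.15083, 0.311275)  len=0.5004
  (v1,v5,v6) [+--] → (2.1594, 1.15083, 0.311275)–(2.1594, 0.848368, 0.5516)  len=0.3863
  (v1,v6,v2) [+--] → (2.1594, 0.848368, 0.5516)–(2.1594, 0, 0.392438)  len=0.8632
  (v3,v8,v4) [--+] → (2.1594, 0.514724, -0.489009)–(2.1594, 0, -0.392438)  len=0.5237
  (v4,v8,v9) [+--] → (2.1594, 0.514724, -0.489009)–(2.1594, 0.848368, -0.5516)  len=0.3395
  (v4,v9,v0) [+-+] → (2.1594, 0.848368, -0.5516)–(2.1594, 1.18425, -0.284719)  len=0.4290
  (v0,v9,v5) [+--] → (2.1594, 1.18425, -0.284719)–(2.1594, 1.54258, 0)  len=0.4577
  (v25,v0,v26) [-+-] → (2.1594, -1.54258, 0)–(2.1594, -1.18425, 0.284719)  len=0.4577
  (v26,v0,v1) [-++] → (2.1594, -1.18425, 0.284719)–(2.1594, -0.848368, 0.5516)  len=0.4290
  (v26,v1,v27) [-+-] → (2.1594, -0.848368, 0.5516)–(2.1594, -0.514724, 0.489009)  len=0.3395
  (v27,v1,v2) [-+-] → (2.1594, -0.514724, 0.489009)–(2.1594, 0, 0.392438)  len=0.5237
  (v29,v3,v4) [--+] → (2.1594, 0, -0.392438)–(2.1594, -0.848368, -0.5516)  len=0.8632
  (v29,v4,v25) [-+-] → (2.1594, -0.848368, -0.5516)–(2.1594, -1.15083, -0.311275)  len=0.3863
  (v25,v4,v0) [-++] → (2.1594, -1.15083, -0.311275)–(2.1594, -1.54258, 0)  len=0.5004

Chained into 1 loop(s):
  loop 1: 14 segments, perimeter = 6.9994
Total perimeter = 6.999


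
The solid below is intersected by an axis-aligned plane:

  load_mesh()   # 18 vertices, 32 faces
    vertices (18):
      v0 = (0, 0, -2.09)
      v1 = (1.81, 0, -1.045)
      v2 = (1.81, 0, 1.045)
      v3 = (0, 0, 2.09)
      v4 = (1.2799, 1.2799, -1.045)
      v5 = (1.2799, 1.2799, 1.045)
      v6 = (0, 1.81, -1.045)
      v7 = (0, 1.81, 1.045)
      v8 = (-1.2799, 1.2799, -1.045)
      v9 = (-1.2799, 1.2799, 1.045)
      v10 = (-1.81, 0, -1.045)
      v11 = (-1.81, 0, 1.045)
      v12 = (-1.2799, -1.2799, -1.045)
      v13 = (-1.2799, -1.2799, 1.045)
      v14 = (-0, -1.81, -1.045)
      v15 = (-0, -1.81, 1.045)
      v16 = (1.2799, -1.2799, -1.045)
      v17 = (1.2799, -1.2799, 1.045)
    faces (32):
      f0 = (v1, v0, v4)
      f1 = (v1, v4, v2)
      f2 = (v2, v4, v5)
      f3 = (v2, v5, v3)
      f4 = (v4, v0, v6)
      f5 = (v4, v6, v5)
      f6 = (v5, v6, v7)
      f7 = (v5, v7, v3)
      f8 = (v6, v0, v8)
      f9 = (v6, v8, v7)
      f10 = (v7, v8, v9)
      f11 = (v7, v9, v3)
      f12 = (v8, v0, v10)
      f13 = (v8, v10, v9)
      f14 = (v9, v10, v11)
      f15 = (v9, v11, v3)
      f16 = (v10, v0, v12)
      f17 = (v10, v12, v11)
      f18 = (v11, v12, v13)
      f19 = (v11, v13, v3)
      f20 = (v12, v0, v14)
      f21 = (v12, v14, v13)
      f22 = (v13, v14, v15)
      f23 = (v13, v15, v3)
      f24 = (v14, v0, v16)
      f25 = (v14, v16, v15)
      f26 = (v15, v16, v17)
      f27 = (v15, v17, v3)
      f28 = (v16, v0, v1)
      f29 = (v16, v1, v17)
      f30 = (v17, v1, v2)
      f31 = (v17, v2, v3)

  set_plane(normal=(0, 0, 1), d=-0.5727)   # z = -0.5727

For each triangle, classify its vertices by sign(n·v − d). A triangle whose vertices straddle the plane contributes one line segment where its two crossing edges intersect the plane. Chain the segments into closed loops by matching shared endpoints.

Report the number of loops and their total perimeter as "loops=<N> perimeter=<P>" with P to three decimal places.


Straddling triangles (16 of 32):
  (v1,v4,v2) [--+] → (1.39969, 0.990667, -0.5727)–(1.81, 0, -0.5727)  len=1.0723
  (v2,v4,v5) [+-+] → (1.39969, 0.990667, -0.5727)–(1.2799, 1.2799, -0.5727)  len=0.3131
  (v4,v6,v5) [--+] → (0.289233, 1.69021, -0.5727)–(1.2799, 1.2799, -0.5727)  len=1.0723
  (v5,v6,v7) [+-+] → (0.289233, 1.69021, -0.5727)–(0, 1.81, -0.5727)  len=0.3131
  (v6,v8,v7) [--+] → (-0.990667, 1.39969, -0.5727)–(0, 1.81, -0.5727)  len=1.0723
  (v7,v8,v9) [+-+] → (-0.990667, 1.39969, -0.5727)–(-1.2799, 1.2799, -0.5727)  len=0.3131
  (v8,v10,v9) [--+] → (-1.69021, 0.289233, -0.5727)–(-1.2799, 1.2799, -0.5727)  len=1.0723
  (v9,v10,v11) [+-+] → (-1.69021, 0.289233, -0.5727)–(-1.81, 0, -0.5727)  len=0.3131
  (v10,v12,v11) [--+] → (-1.39969, -0.990667, -0.5727)–(-1.81, 0, -0.5727)  len=1.0723
  (v11,v12,v13) [+-+] → (-1.39969, -0.990667, -0.5727)–(-1.2799, -1.2799, -0.5727)  len=0.3131
  (v12,v14,v13) [--+] → (-0.289233, -1.69021, -0.5727)–(-1.2799, -1.2799, -0.5727)  len=1.0723
  (v13,v14,v15) [+-+] → (-0.289233, -1.69021, -0.5727)–(0, -1.81, -0.5727)  len=0.3131
  (v14,v16,v15) [--+] → (0.990667, -1.39969, -0.5727)–(0, -1.81, -0.5727)  len=1.0723
  (v15,v16,v17) [+-+] → (0.990667, -1.39969, -0.5727)–(1.2799, -1.2799, -0.5727)  len=0.3131
  (v16,v1,v17) [--+] → (1.69021, -0.289233, -0.5727)–(1.2799, -1.2799, -0.5727)  len=1.0723
  (v17,v1,v2) [+-+] → (1.69021, -0.289233, -0.5727)–(1.81, 0, -0.5727)  len=0.3131

Chained into 1 loop(s):
  loop 1: 16 segments, perimeter = 11.0827
Total perimeter = 11.083

loops=1 perimeter=11.083


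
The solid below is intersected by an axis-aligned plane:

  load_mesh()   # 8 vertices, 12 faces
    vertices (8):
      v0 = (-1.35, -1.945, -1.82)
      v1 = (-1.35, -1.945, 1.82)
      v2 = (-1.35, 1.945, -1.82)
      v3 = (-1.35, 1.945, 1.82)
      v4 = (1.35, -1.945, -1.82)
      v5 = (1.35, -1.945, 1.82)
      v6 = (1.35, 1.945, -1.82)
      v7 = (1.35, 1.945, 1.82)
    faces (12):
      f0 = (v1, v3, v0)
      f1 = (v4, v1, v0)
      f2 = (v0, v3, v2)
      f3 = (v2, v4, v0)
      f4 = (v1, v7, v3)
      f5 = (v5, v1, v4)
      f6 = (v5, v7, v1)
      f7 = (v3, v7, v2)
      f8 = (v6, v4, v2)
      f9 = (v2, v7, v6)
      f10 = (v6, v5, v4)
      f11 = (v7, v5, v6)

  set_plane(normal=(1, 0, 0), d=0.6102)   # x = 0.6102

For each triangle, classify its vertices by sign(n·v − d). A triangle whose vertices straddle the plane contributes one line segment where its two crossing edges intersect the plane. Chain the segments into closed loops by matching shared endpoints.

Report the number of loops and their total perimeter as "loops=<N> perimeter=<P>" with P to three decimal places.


loops=1 perimeter=15.060

Straddling triangles (8 of 12):
  (v4,v1,v0) [+--] → (0.6102, -1.945, -0.82264)–(0.6102, -1.945, -1.82)  len=0.9974
  (v2,v4,v0) [-+-] → (0.6102, -0.87914, -1.82)–(0.6102, -1.945, -1.82)  len=1.0659
  (v1,v7,v3) [-+-] → (0.6102, 0.87914, 1.82)–(0.6102, 1.945, 1.82)  len=1.0659
  (v5,v1,v4) [+-+] → (0.6102, -1.945, 1.82)–(0.6102, -1.945, -0.82264)  len=2.6426
  (v5,v7,v1) [++-] → (0.6102, 0.87914, 1.82)–(0.6102, -1.945, 1.82)  len=2.8241
  (v3,v7,v2) [-+-] → (0.6102, 1.945, 1.82)–(0.6102, 1.945, 0.82264)  len=0.9974
  (v6,v4,v2) [++-] → (0.6102, -0.87914, -1.82)–(0.6102, 1.945, -1.82)  len=2.8241
  (v2,v7,v6) [-++] → (0.6102, 1.945, 0.82264)–(0.6102, 1.945, -1.82)  len=2.6426

Chained into 1 loop(s):
  loop 1: 8 segments, perimeter = 15.0600
Total perimeter = 15.060


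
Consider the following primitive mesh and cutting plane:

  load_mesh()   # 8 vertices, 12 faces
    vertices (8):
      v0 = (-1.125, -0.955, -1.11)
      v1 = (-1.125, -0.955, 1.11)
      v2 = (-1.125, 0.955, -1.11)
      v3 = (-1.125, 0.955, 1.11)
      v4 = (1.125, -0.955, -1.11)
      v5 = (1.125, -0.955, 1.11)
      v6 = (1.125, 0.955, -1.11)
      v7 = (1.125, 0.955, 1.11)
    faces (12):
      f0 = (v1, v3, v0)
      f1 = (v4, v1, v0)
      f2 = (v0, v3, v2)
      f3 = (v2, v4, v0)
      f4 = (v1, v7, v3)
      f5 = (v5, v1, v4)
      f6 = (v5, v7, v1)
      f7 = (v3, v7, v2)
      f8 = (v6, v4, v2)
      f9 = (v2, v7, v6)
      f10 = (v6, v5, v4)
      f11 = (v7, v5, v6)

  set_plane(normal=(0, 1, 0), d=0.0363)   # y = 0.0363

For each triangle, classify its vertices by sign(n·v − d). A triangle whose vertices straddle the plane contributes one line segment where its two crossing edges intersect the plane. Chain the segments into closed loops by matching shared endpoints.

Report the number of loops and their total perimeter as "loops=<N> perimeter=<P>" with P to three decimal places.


loops=1 perimeter=8.940

Straddling triangles (8 of 12):
  (v1,v3,v0) [-+-] → (-1.125, 0.0363, 1.11)–(-1.125, 0.0363, 0.0421916)  len=1.0678
  (v0,v3,v2) [-++] → (-1.125, 0.0363, 0.0421916)–(-1.125, 0.0363, -1.11)  len=1.1522
  (v2,v4,v0) [+--] → (-0.0427618, 0.0363, -1.11)–(-1.125, 0.0363, -1.11)  len=1.0822
  (v1,v7,v3) [-++] → (0.0427618, 0.0363, 1.11)–(-1.125, 0.0363, 1.11)  len=1.1678
  (v5,v7,v1) [-+-] → (1.125, 0.0363, 1.11)–(0.0427618, 0.0363, 1.11)  len=1.0822
  (v6,v4,v2) [+-+] → (1.125, 0.0363, -1.11)–(-0.0427618, 0.0363, -1.11)  len=1.1678
  (v6,v5,v4) [+--] → (1.125, 0.0363, -0.0421916)–(1.125, 0.0363, -1.11)  len=1.0678
  (v7,v5,v6) [+-+] → (1.125, 0.0363, 1.11)–(1.125, 0.0363, -0.0421916)  len=1.1522

Chained into 1 loop(s):
  loop 1: 8 segments, perimeter = 8.9400
Total perimeter = 8.940


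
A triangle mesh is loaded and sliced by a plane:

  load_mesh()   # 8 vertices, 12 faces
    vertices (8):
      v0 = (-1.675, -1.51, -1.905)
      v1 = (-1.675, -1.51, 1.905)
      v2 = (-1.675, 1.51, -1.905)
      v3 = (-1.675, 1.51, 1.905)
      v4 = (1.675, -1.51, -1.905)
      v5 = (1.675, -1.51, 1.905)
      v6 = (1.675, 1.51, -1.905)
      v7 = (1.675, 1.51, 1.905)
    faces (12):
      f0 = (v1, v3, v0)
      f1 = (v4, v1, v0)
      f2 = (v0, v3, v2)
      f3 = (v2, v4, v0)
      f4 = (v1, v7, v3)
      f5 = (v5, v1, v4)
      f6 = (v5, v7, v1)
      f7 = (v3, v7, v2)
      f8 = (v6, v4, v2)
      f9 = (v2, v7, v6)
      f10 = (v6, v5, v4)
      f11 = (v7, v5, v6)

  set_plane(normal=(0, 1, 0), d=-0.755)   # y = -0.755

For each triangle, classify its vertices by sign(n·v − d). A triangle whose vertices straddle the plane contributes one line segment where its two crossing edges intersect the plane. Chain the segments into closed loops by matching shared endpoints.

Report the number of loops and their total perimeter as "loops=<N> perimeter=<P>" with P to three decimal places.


loops=1 perimeter=14.320

Straddling triangles (8 of 12):
  (v1,v3,v0) [-+-] → (-1.675, -0.755, 1.905)–(-1.675, -0.755, -0.9525)  len=2.8575
  (v0,v3,v2) [-++] → (-1.675, -0.755, -0.9525)–(-1.675, -0.755, -1.905)  len=0.9525
  (v2,v4,v0) [+--] → (0.8375, -0.755, -1.905)–(-1.675, -0.755, -1.905)  len=2.5125
  (v1,v7,v3) [-++] → (-0.8375, -0.755, 1.905)–(-1.675, -0.755, 1.905)  len=0.8375
  (v5,v7,v1) [-+-] → (1.675, -0.755, 1.905)–(-0.8375, -0.755, 1.905)  len=2.5125
  (v6,v4,v2) [+-+] → (1.675, -0.755, -1.905)–(0.8375, -0.755, -1.905)  len=0.8375
  (v6,v5,v4) [+--] → (1.675, -0.755, 0.9525)–(1.675, -0.755, -1.905)  len=2.8575
  (v7,v5,v6) [+-+] → (1.675, -0.755, 1.905)–(1.675, -0.755, 0.9525)  len=0.9525

Chained into 1 loop(s):
  loop 1: 8 segments, perimeter = 14.3200
Total perimeter = 14.320


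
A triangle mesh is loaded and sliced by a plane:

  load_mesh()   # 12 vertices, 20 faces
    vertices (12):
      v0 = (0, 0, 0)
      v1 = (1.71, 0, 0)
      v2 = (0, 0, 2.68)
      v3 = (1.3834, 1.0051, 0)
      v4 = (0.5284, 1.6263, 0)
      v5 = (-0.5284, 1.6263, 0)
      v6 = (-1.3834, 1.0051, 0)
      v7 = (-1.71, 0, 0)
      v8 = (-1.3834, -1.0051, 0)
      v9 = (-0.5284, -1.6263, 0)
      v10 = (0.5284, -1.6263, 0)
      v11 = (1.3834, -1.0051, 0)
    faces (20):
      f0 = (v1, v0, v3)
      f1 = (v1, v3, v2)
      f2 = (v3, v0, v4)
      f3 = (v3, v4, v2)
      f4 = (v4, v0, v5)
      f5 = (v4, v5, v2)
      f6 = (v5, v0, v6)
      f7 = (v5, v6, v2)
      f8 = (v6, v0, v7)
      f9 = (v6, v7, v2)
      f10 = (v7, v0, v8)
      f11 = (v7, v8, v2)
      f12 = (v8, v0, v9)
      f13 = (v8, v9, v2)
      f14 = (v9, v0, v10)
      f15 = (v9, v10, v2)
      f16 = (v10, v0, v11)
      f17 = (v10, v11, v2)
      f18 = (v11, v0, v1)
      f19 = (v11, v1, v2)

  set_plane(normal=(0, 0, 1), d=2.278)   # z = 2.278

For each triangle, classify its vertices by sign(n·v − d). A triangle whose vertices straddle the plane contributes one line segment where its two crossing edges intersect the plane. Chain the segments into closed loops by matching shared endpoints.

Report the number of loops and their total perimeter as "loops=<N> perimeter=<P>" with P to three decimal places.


Straddling triangles (10 of 20):
  (v1,v3,v2) [--+] → (0.20751, 0.150765, 2.278)–(0.2565, 0, 2.278)  len=0.1585
  (v3,v4,v2) [--+] → (0.07926, 0.243945, 2.278)–(0.20751, 0.150765, 2.278)  len=0.1585
  (v4,v5,v2) [--+] → (-0.07926, 0.243945, 2.278)–(0.07926, 0.243945, 2.278)  len=0.1585
  (v5,v6,v2) [--+] → (-0.20751, 0.150765, 2.278)–(-0.07926, 0.243945, 2.278)  len=0.1585
  (v6,v7,v2) [--+] → (-0.2565, 0, 2.278)–(-0.20751, 0.150765, 2.278)  len=0.1585
  (v7,v8,v2) [--+] → (-0.20751, -0.150765, 2.278)–(-0.2565, 0, 2.278)  len=0.1585
  (v8,v9,v2) [--+] → (-0.07926, -0.243945, 2.278)–(-0.20751, -0.150765, 2.278)  len=0.1585
  (v9,v10,v2) [--+] → (0.07926, -0.243945, 2.278)–(-0.07926, -0.243945, 2.278)  len=0.1585
  (v10,v11,v2) [--+] → (0.20751, -0.150765, 2.278)–(0.07926, -0.243945, 2.278)  len=0.1585
  (v11,v1,v2) [--+] → (0.2565, 0, 2.278)–(0.20751, -0.150765, 2.278)  len=0.1585

Chained into 1 loop(s):
  loop 1: 10 segments, perimeter = 1.5852
Total perimeter = 1.585

loops=1 perimeter=1.585


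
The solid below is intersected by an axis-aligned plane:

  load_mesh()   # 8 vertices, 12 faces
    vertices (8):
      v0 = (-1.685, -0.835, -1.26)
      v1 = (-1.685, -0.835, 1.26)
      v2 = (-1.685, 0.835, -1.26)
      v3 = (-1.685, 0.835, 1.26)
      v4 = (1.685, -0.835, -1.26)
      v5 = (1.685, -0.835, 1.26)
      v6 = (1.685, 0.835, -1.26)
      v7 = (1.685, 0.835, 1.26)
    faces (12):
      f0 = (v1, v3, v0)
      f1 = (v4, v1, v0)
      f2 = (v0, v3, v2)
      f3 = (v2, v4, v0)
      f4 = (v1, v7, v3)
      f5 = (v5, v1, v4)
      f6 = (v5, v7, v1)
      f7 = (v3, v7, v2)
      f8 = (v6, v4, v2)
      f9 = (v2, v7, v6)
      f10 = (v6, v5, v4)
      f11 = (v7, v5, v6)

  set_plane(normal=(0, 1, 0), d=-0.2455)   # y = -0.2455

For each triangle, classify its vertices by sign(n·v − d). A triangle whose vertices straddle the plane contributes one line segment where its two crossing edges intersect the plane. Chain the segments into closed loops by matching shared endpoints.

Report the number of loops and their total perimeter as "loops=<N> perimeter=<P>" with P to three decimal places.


loops=1 perimeter=11.780

Straddling triangles (8 of 12):
  (v1,v3,v0) [-+-] → (-1.685, -0.2455, 1.26)–(-1.685, -0.2455, -0.370455)  len=1.6305
  (v0,v3,v2) [-++] → (-1.685, -0.2455, -0.370455)–(-1.685, -0.2455, -1.26)  len=0.8895
  (v2,v4,v0) [+--] → (0.49541, -0.2455, -1.26)–(-1.685, -0.2455, -1.26)  len=2.1804
  (v1,v7,v3) [-++] → (-0.49541, -0.2455, 1.26)–(-1.685, -0.2455, 1.26)  len=1.1896
  (v5,v7,v1) [-+-] → (1.685, -0.2455, 1.26)–(-0.49541, -0.2455, 1.26)  len=2.1804
  (v6,v4,v2) [+-+] → (1.685, -0.2455, -1.26)–(0.49541, -0.2455, -1.26)  len=1.1896
  (v6,v5,v4) [+--] → (1.685, -0.2455, 0.370455)–(1.685, -0.2455, -1.26)  len=1.6305
  (v7,v5,v6) [+-+] → (1.685, -0.2455, 1.26)–(1.685, -0.2455, 0.370455)  len=0.8895

Chained into 1 loop(s):
  loop 1: 8 segments, perimeter = 11.7800
Total perimeter = 11.780
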